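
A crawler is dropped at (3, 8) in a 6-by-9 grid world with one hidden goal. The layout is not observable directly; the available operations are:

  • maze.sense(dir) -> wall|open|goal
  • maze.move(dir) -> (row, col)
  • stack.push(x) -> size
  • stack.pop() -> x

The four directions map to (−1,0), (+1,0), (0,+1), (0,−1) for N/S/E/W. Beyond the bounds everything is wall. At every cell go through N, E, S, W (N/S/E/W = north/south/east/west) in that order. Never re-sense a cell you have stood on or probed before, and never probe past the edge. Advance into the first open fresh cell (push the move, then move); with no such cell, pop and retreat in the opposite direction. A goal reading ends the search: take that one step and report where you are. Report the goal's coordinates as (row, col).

> maze.sense north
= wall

> maze.sense south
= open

> stack.push south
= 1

> maze.move south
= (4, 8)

> maze.sense south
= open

> stack.push south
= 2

> maze.move south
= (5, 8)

> maze.sense west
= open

> stack.push west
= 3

> maze.move west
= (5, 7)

> maze.sense north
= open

> stack.push north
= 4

> maze.move north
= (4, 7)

> maze.sense north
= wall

> maze.sense west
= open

> stack.push west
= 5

> maze.move west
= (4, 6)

> maze.sense north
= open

> stack.push north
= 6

> maze.move north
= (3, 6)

> maze.sense north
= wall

> maze.sense west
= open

> stack.push west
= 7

> maze.move west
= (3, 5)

> maze.sense north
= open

> stack.push north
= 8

> maze.move north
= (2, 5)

> maze.sense north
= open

> stack.push north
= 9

> maze.move north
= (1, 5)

> maze.sense north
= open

> stack.push north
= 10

> maze.move north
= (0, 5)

> maze.sense east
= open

> stack.push east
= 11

> maze.move east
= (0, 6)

> maze.sense east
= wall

> maze.sense south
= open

> stack.push south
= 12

> maze.move south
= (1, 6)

> maze.sense east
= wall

> stack.pop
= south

> maze.move north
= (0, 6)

> stack.pop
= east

> maze.move west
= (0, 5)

> maze.sense west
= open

> stack.push west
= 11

> maze.move west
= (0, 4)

> maze.sense south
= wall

> maze.sense west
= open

> stack.push west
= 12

> maze.move west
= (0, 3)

> maze.sense south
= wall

> maze.sense west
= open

> stack.push west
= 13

> maze.move west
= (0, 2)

> maze.sense south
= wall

> maze.sense west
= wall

> stack.pop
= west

> maze.move east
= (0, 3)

> stack.pop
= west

> maze.move east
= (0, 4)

> stack.pop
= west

> maze.move east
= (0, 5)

> stack.pop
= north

> maze.move south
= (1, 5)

> stack.pop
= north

> maze.move south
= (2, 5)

> maze.sense west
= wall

> stack.pop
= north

> maze.move south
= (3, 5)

> maze.sense south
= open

> stack.push south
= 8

> maze.move south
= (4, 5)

> maze.sense south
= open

> stack.push south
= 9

> maze.move south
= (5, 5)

> maze.sense east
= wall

> maze.sense west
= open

> stack.push west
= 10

> maze.move west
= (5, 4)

> maze.sense north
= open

> stack.push north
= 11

> maze.move north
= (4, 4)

> maze.sense north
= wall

> maze.sense west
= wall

> stack.pop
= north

> maze.move south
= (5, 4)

> maze.sense west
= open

> stack.push west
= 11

> maze.move west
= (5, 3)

> maze.sense west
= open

> stack.push west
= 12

> maze.move west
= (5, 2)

> maze.sense north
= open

> stack.push north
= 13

> maze.move north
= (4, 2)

> maze.sense north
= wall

> maze.sense west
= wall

> stack.pop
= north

> maze.move south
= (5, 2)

> maze.sense west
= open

> stack.push west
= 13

> maze.move west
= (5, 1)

> maze.sense west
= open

> stack.push west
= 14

> maze.move west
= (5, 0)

> maze.sense north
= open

> stack.push north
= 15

> maze.move north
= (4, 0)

> maze.sense north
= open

> stack.push north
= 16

> maze.move north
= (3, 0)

> maze.sense north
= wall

> maze.sense east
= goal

> maze.move east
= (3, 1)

Answer: (3, 1)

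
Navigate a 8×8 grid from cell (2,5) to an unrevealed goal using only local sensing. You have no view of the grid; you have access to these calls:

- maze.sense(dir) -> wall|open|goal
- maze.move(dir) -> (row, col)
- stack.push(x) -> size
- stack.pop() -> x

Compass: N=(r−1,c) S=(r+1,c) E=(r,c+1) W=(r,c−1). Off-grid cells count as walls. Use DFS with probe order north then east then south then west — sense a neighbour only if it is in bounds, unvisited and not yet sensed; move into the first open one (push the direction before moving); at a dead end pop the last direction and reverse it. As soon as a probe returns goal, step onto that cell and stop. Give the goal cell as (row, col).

-> maze.sense(dir='north')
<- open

-> stack.push(x='north')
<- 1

-> maze.move(dir='north')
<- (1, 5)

-> maze.sense(dir='north')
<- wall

-> maze.sense(dir='east')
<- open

-> stack.push(x='east')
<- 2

-> maze.move(dir='east')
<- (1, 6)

-> maze.sense(dir='north')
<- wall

-> maze.sense(dir='east')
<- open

-> stack.push(x='east')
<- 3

-> maze.move(dir='east')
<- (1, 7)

-> maze.sense(dir='north')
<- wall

-> maze.sense(dir='south')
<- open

-> stack.push(x='south')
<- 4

-> maze.move(dir='south')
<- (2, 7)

-> maze.sense(dir='south')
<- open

-> stack.push(x='south')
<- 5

-> maze.move(dir='south')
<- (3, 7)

-> maze.sense(dir='south')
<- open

-> stack.push(x='south')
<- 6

-> maze.move(dir='south')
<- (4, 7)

-> maze.sense(dir='south')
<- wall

-> maze.sense(dir='west')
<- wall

-> stack.pop()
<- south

-> maze.move(dir='north')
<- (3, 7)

-> maze.sense(dir='west')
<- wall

-> stack.pop()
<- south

-> maze.move(dir='north')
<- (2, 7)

-> maze.sense(dir='west')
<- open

-> stack.push(x='west')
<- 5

-> maze.move(dir='west')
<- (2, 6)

-> stack.pop()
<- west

-> maze.move(dir='east')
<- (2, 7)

-> stack.pop()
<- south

-> maze.move(dir='north')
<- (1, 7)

-> stack.pop()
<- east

-> maze.move(dir='west')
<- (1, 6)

-> stack.pop()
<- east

-> maze.move(dir='west')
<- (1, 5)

-> maze.sense(dir='west')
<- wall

-> stack.pop()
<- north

-> maze.move(dir='south')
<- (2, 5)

-> maze.sense(dir='south')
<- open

-> stack.push(x='south')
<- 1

-> maze.move(dir='south')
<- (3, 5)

-> maze.sense(dir='south')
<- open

-> stack.push(x='south')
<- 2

-> maze.move(dir='south')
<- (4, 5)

-> maze.sense(dir='south')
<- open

-> stack.push(x='south')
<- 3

-> maze.move(dir='south')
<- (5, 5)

-> maze.sense(dir='east')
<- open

-> stack.push(x='east')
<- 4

-> maze.move(dir='east')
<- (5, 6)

-> maze.sense(dir='south')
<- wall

-> stack.pop()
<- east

-> maze.move(dir='west')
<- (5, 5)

-> maze.sense(dir='south')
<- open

-> stack.push(x='south')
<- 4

-> maze.move(dir='south')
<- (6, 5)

-> maze.sense(dir='south')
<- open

-> stack.push(x='south')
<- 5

-> maze.move(dir='south')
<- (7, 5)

-> maze.sense(dir='east')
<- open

-> stack.push(x='east')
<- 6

-> maze.move(dir='east')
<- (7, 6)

-> maze.sense(dir='east')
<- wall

-> stack.pop()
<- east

-> maze.move(dir='west')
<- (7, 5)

-> maze.sense(dir='west')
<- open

-> stack.push(x='west')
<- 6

-> maze.move(dir='west')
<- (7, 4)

-> maze.sense(dir='north')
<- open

-> stack.push(x='north')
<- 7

-> maze.move(dir='north')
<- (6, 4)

-> maze.sense(dir='north')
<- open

-> stack.push(x='north')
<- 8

-> maze.move(dir='north')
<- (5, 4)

-> maze.sense(dir='north')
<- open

-> stack.push(x='north')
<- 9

-> maze.move(dir='north')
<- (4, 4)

-> maze.sense(dir='north')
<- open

-> stack.push(x='north')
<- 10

-> maze.move(dir='north')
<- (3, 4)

-> maze.sense(dir='north')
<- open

-> stack.push(x='north')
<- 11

-> maze.move(dir='north')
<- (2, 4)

-> maze.sense(dir='west')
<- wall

-> stack.pop()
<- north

-> maze.move(dir='south')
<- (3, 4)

-> maze.sense(dir='west')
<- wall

-> stack.pop()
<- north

-> maze.move(dir='south')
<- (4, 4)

-> maze.sense(dir='west')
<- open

-> stack.push(x='west')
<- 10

-> maze.move(dir='west')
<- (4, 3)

-> maze.sense(dir='south')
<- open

-> stack.push(x='south')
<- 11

-> maze.move(dir='south')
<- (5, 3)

-> maze.sense(dir='south')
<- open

-> stack.push(x='south')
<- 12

-> maze.move(dir='south')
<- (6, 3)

-> maze.sense(dir='south')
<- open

-> stack.push(x='south')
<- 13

-> maze.move(dir='south')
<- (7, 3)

-> maze.sense(dir='west')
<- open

-> stack.push(x='west')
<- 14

-> maze.move(dir='west')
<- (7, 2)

-> maze.sense(dir='north')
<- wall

-> maze.sense(dir='west')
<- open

-> stack.push(x='west')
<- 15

-> maze.move(dir='west')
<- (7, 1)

-> maze.sense(dir='north')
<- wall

-> maze.sense(dir='west')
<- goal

-> maze.move(dir='west')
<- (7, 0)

Answer: (7, 0)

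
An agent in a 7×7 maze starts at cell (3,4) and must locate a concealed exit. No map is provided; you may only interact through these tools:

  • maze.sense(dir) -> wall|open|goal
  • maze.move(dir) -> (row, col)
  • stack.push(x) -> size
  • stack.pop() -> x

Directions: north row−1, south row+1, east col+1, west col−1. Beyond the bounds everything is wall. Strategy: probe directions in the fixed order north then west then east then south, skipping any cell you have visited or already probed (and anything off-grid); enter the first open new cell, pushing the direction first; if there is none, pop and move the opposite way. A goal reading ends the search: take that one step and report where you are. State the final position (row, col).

Step: sense[dir→north]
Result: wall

Step: sense[dir→west]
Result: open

Step: push[x→west]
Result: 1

Step: move[dir→west]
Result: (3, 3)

Step: sense[dir→north]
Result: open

Step: push[x→north]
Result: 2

Step: move[dir→north]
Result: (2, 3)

Step: sense[dir→north]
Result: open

Step: push[x→north]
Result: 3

Step: move[dir→north]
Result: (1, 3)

Step: sense[dir→north]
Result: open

Step: push[x→north]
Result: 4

Step: move[dir→north]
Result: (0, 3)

Step: sense[dir→west]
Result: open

Step: push[x→west]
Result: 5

Step: move[dir→west]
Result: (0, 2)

Step: sense[dir→west]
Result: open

Step: push[x→west]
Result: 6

Step: move[dir→west]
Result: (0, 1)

Step: sense[dir→west]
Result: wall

Step: sense[dir→south]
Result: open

Step: push[x→south]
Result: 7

Step: move[dir→south]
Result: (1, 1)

Step: sense[dir→west]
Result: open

Step: push[x→west]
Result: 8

Step: move[dir→west]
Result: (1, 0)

Step: sense[dir→south]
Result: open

Step: push[x→south]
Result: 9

Step: move[dir→south]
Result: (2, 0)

Step: sense[dir→east]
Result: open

Step: push[x→east]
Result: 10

Step: move[dir→east]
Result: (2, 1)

Step: sense[dir→east]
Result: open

Step: push[x→east]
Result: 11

Step: move[dir→east]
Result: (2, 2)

Step: sense[dir→north]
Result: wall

Step: sense[dir→south]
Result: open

Step: push[x→south]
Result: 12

Step: move[dir→south]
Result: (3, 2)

Step: sense[dir→west]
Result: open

Step: push[x→west]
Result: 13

Step: move[dir→west]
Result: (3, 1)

Step: sense[dir→west]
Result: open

Step: push[x→west]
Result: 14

Step: move[dir→west]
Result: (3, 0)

Step: sense[dir→south]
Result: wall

Step: pop[]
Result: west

Step: move[dir→east]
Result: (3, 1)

Step: sense[dir→south]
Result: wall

Step: pop[]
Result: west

Step: move[dir→east]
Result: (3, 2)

Step: sense[dir→south]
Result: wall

Step: pop[]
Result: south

Step: move[dir→north]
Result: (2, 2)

Step: pop[]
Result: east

Step: move[dir→west]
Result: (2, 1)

Step: pop[]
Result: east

Step: move[dir→west]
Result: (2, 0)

Step: pop[]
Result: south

Step: move[dir→north]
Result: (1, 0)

Step: pop[]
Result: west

Step: move[dir→east]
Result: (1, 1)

Step: pop[]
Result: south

Step: move[dir→north]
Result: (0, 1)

Step: pop[]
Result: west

Step: move[dir→east]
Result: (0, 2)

Step: pop[]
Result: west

Step: move[dir→east]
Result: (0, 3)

Step: sense[dir→east]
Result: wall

Step: pop[]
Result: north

Step: move[dir→south]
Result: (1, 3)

Step: sense[dir→east]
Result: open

Step: push[x→east]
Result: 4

Step: move[dir→east]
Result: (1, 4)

Step: sense[dir→east]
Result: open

Step: push[x→east]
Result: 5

Step: move[dir→east]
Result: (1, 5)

Step: sense[dir→north]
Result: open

Step: push[x→north]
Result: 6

Step: move[dir→north]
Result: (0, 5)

Step: sense[dir→east]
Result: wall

Step: pop[]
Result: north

Step: move[dir→south]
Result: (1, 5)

Step: sense[dir→east]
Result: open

Step: push[x→east]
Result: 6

Step: move[dir→east]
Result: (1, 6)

Step: sense[dir→south]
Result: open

Step: push[x→south]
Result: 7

Step: move[dir→south]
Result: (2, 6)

Step: sense[dir→west]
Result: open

Step: push[x→west]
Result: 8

Step: move[dir→west]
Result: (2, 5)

Step: sense[dir→south]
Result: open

Step: push[x→south]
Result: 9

Step: move[dir→south]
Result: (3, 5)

Step: sense[dir→east]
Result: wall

Step: sense[dir→south]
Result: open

Step: push[x→south]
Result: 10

Step: move[dir→south]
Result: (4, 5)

Step: sense[dir→west]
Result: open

Step: push[x→west]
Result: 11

Step: move[dir→west]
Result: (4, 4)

Step: sense[dir→west]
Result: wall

Step: sense[dir→south]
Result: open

Step: push[x→south]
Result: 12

Step: move[dir→south]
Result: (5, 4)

Step: sense[dir→west]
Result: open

Step: push[x→west]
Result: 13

Step: move[dir→west]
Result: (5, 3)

Step: sense[dir→west]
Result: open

Step: push[x→west]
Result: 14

Step: move[dir→west]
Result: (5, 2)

Step: sense[dir→west]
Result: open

Step: push[x→west]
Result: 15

Step: move[dir→west]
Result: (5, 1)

Step: sense[dir→west]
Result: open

Step: push[x→west]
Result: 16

Step: move[dir→west]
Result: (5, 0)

Step: sense[dir→south]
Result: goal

Step: move[dir→south]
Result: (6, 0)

Answer: (6, 0)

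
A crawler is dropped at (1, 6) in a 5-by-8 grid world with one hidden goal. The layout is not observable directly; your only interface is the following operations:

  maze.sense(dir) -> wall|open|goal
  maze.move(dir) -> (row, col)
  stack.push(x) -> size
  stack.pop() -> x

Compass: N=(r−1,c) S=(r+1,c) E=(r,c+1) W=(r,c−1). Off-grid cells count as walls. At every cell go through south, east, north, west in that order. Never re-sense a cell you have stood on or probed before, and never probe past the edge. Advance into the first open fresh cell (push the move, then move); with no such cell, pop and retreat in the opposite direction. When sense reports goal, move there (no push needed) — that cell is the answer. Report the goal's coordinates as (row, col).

·→ maze.sense(dir→south)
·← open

·→ stack.push(x→south)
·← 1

·→ maze.move(dir→south)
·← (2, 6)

·→ maze.sense(dir→south)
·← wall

·→ maze.sense(dir→east)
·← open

·→ stack.push(x→east)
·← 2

·→ maze.move(dir→east)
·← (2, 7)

·→ maze.sense(dir→south)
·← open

·→ stack.push(x→south)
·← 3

·→ maze.move(dir→south)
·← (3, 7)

·→ maze.sense(dir→south)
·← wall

·→ stack.pop()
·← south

·→ maze.move(dir→north)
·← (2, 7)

·→ maze.sense(dir→north)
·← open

·→ stack.push(x→north)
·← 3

·→ maze.move(dir→north)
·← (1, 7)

·→ maze.sense(dir→north)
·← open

·→ stack.push(x→north)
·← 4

·→ maze.move(dir→north)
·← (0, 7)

·→ maze.sense(dir→west)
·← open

·→ stack.push(x→west)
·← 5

·→ maze.move(dir→west)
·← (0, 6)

·→ maze.sense(dir→west)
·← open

·→ stack.push(x→west)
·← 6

·→ maze.move(dir→west)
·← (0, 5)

·→ maze.sense(dir→south)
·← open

·→ stack.push(x→south)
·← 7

·→ maze.move(dir→south)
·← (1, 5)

·→ maze.sense(dir→south)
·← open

·→ stack.push(x→south)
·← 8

·→ maze.move(dir→south)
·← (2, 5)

·→ maze.sense(dir→south)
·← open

·→ stack.push(x→south)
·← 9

·→ maze.move(dir→south)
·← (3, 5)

·→ maze.sense(dir→south)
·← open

·→ stack.push(x→south)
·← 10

·→ maze.move(dir→south)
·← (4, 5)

·→ maze.sense(dir→east)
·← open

·→ stack.push(x→east)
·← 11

·→ maze.move(dir→east)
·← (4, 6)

·→ stack.pop()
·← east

·→ maze.move(dir→west)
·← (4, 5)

·→ maze.sense(dir→west)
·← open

·→ stack.push(x→west)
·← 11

·→ maze.move(dir→west)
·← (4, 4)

·→ maze.sense(dir→north)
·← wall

·→ maze.sense(dir→west)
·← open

·→ stack.push(x→west)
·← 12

·→ maze.move(dir→west)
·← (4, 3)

·→ maze.sense(dir→north)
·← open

·→ stack.push(x→north)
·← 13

·→ maze.move(dir→north)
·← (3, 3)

·→ maze.sense(dir→north)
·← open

·→ stack.push(x→north)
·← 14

·→ maze.move(dir→north)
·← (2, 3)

·→ maze.sense(dir→east)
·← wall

·→ maze.sense(dir→north)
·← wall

·→ maze.sense(dir→west)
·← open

·→ stack.push(x→west)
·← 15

·→ maze.move(dir→west)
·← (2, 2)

·→ maze.sense(dir→south)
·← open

·→ stack.push(x→south)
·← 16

·→ maze.move(dir→south)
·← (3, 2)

·→ maze.sense(dir→south)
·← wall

·→ maze.sense(dir→west)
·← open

·→ stack.push(x→west)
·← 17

·→ maze.move(dir→west)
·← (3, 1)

·→ maze.sense(dir→south)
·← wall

·→ maze.sense(dir→north)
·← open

·→ stack.push(x→north)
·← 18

·→ maze.move(dir→north)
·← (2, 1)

·→ maze.sense(dir→north)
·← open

·→ stack.push(x→north)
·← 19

·→ maze.move(dir→north)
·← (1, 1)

·→ maze.sense(dir→east)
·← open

·→ stack.push(x→east)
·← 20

·→ maze.move(dir→east)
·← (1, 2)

·→ maze.sense(dir→north)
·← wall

·→ stack.pop()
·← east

·→ maze.move(dir→west)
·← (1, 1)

·→ maze.sense(dir→north)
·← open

·→ stack.push(x→north)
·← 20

·→ maze.move(dir→north)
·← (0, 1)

·→ maze.sense(dir→west)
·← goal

·→ maze.move(dir→west)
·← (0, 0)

Answer: (0, 0)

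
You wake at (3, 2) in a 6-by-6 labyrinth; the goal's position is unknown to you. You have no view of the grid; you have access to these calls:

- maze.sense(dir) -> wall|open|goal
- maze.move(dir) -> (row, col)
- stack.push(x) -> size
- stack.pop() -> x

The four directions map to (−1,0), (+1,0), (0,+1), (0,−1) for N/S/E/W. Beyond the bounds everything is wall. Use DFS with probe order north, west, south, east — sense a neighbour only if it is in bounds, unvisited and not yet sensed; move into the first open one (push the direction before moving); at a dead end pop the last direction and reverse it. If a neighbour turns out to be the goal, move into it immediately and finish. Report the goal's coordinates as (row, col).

Now I run maze.sense passing dir='north', and observe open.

Next I call stack.push passing x='north', which returns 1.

Then maze.move passing dir='north', which returns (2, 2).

Now I run maze.sense passing dir='north', : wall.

Next I call maze.sense passing dir='west', giving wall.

Using maze.sense passing dir='east', → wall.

Invoking stack.pop(), giving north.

Then maze.move passing dir='south', → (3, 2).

Next I call maze.sense passing dir='west', : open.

Invoking stack.push passing x='west', : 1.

Next I call maze.move passing dir='west', giving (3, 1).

Using maze.sense passing dir='west', and get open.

Invoking stack.push passing x='west', which returns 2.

Using maze.move passing dir='west', : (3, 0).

Then maze.sense passing dir='north', → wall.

Calling maze.sense passing dir='south', : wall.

Using stack.pop, and observe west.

I use maze.move passing dir='east', and observe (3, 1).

Invoking maze.sense passing dir='south', giving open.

Invoking stack.push passing x='south', and observe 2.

Then maze.move passing dir='south', yielding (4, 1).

Invoking maze.sense passing dir='south', yielding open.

Now I run stack.push passing x='south', and see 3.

I try maze.move passing dir='south', and see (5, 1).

Then maze.sense passing dir='west', giving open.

Using stack.push passing x='west', which returns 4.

I invoke maze.move passing dir='west', → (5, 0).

Invoking stack.pop, → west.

Now I run maze.move passing dir='east', giving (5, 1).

Next I call maze.sense passing dir='east', and observe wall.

I run stack.pop, → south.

Now I run maze.move passing dir='north', yielding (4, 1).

Invoking maze.sense passing dir='east', and get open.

I call stack.push passing x='east', and observe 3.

Then maze.move passing dir='east', → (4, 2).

I call maze.sense passing dir='east', and observe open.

I try stack.push passing x='east', — result: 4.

Using maze.move passing dir='east', giving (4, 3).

I run maze.sense passing dir='north', giving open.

Now I run stack.push passing x='north', and observe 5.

Next I call maze.move passing dir='north', and get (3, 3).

I call maze.sense passing dir='east', giving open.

Now I run stack.push passing x='east', : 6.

Now I run maze.move passing dir='east', which returns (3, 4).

Then maze.sense passing dir='north', giving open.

Invoking stack.push passing x='north', and observe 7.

Now I run maze.move passing dir='north', and get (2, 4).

Now I run maze.sense passing dir='north', giving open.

Invoking stack.push passing x='north', : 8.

I run maze.move passing dir='north', which returns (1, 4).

I invoke maze.sense passing dir='north', — result: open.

Using stack.push passing x='north', — result: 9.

I invoke maze.move passing dir='north', — result: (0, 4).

I use maze.sense passing dir='west', yielding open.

Invoking stack.push passing x='west', → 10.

I try maze.move passing dir='west', and get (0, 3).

I use maze.sense passing dir='west', and see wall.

Invoking maze.sense passing dir='south', : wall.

Calling stack.pop, which returns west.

Now I run maze.move passing dir='east', → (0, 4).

I try maze.sense passing dir='east', giving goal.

Next I call maze.move passing dir='east', which returns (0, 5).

Answer: (0, 5)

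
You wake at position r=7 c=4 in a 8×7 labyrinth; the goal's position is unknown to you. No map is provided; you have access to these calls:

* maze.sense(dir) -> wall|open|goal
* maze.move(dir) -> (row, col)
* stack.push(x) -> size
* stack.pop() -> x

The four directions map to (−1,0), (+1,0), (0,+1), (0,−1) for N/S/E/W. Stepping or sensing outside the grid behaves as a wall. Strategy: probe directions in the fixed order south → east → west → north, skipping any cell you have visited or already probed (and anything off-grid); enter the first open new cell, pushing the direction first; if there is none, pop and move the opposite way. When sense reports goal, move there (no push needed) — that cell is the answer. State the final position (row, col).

~$ sense east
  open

~$ push east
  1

~$ move east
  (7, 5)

~$ sense east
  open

~$ push east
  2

~$ move east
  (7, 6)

~$ sense north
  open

~$ push north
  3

~$ move north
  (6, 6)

~$ sense west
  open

~$ push west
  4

~$ move west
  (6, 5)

~$ sense west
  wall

~$ sense north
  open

~$ push north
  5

~$ move north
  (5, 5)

~$ sense east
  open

~$ push east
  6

~$ move east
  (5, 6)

~$ sense north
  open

~$ push north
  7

~$ move north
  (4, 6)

~$ sense west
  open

~$ push west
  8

~$ move west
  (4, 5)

~$ sense west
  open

~$ push west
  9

~$ move west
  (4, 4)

~$ sense south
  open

~$ push south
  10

~$ move south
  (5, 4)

~$ sense west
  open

~$ push west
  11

~$ move west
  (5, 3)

~$ sense south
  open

~$ push south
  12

~$ move south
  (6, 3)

~$ sense south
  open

~$ push south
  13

~$ move south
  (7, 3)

~$ sense west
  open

~$ push west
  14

~$ move west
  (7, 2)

~$ sense west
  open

~$ push west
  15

~$ move west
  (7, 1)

~$ sense west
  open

~$ push west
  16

~$ move west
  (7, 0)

~$ sense north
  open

~$ push north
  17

~$ move north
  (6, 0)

~$ sense east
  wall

~$ sense north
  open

~$ push north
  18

~$ move north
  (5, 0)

~$ sense east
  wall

~$ sense north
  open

~$ push north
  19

~$ move north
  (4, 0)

~$ sense east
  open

~$ push east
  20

~$ move east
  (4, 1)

~$ sense east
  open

~$ push east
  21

~$ move east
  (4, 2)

~$ sense south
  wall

~$ sense east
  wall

~$ sense north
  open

~$ push north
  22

~$ move north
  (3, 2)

~$ sense east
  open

~$ push east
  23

~$ move east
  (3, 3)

~$ sense east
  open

~$ push east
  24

~$ move east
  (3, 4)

~$ sense east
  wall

~$ sense north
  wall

~$ pop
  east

~$ move west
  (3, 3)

~$ sense north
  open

~$ push north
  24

~$ move north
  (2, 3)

~$ sense west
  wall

~$ sense north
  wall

~$ pop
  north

~$ move south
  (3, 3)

~$ pop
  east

~$ move west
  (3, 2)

~$ sense west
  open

~$ push west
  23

~$ move west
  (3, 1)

~$ sense west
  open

~$ push west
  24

~$ move west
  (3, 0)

~$ sense north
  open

~$ push north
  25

~$ move north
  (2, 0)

~$ sense east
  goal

~$ move east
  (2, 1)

Answer: (2, 1)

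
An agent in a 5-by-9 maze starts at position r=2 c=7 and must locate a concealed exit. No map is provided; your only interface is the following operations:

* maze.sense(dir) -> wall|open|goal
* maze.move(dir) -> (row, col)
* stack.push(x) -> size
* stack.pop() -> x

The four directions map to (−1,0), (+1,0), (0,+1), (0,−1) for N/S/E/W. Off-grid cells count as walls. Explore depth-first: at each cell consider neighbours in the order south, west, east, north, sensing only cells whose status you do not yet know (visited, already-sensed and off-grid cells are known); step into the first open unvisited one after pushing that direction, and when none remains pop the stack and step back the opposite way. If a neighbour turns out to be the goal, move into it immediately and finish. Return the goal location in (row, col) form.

I use sense with dir→south, and observe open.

Next I call push with x→south, giving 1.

Now I run move with dir→south, which returns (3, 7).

Now I run sense with dir→south, yielding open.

Now I run push with x→south, : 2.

Calling move with dir→south, → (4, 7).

Now I run sense with dir→west, → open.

I use push with x→west, yielding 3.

I invoke move with dir→west, and see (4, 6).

I run sense with dir→west, and see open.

Calling push with x→west, → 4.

I run move with dir→west, and see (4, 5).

Calling sense with dir→west, : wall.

Now I run sense with dir→north, and observe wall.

Now I run pop, — result: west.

Now I run move with dir→east, and see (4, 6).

I run sense with dir→north, : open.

I invoke push with x→north, and observe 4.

I run move with dir→north, yielding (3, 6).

I run sense with dir→north, and see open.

Invoking push with x→north, yielding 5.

Then move with dir→north, which returns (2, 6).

I run sense with dir→west, yielding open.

Then push with x→west, → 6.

Next I call move with dir→west, yielding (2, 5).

I use sense with dir→west, and see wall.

I run sense with dir→north, yielding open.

Then push with x→north, : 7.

I invoke move with dir→north, and get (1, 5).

Using sense with dir→west, and get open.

I run push with x→west, which returns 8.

Using move with dir→west, and see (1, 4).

Now I run sense with dir→west, and observe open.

I use push with x→west, and see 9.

Invoking move with dir→west, which returns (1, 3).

Invoking sense with dir→south, and get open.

Then push with x→south, — result: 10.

Then move with dir→south, : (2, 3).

Then sense with dir→south, and see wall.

I invoke sense with dir→west, and see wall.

I use pop, — result: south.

Next I call move with dir→north, giving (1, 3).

I use sense with dir→west, which returns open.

I use push with x→west, and see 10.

Next I call move with dir→west, which returns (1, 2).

Then sense with dir→west, giving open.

I call push with x→west, and see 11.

Then move with dir→west, : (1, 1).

I try sense with dir→south, → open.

I call push with x→south, which returns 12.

I invoke move with dir→south, and see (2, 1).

I call sense with dir→south, — result: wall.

Invoking sense with dir→west, which returns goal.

Using move with dir→west, and observe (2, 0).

Answer: (2, 0)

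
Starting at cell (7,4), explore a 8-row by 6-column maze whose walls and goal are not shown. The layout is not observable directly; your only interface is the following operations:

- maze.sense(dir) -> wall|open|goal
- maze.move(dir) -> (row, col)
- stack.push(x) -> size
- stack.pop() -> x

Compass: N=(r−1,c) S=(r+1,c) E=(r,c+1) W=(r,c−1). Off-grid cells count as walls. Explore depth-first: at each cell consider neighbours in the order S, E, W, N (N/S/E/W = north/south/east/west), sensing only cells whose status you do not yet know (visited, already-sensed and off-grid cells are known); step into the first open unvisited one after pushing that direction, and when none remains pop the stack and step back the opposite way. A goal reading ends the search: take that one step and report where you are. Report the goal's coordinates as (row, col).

% 1. sense(dir→east) => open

% 2. push(x→east) => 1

% 3. move(dir→east) => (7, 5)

% 4. sense(dir→north) => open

% 5. push(x→north) => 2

% 6. move(dir→north) => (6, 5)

% 7. sense(dir→west) => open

% 8. push(x→west) => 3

% 9. move(dir→west) => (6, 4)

% 10. sense(dir→west) => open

% 11. push(x→west) => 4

% 12. move(dir→west) => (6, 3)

% 13. sense(dir→south) => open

% 14. push(x→south) => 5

% 15. move(dir→south) => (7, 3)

% 16. sense(dir→west) => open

% 17. push(x→west) => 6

% 18. move(dir→west) => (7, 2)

% 19. sense(dir→west) => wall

% 20. sense(dir→north) => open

% 21. push(x→north) => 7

% 22. move(dir→north) => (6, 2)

% 23. sense(dir→west) => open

% 24. push(x→west) => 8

% 25. move(dir→west) => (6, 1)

% 26. sense(dir→west) => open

% 27. push(x→west) => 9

% 28. move(dir→west) => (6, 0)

% 29. sense(dir→south) => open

% 30. push(x→south) => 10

% 31. move(dir→south) => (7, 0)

% 32. pop() => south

% 33. move(dir→north) => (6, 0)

% 34. sense(dir→north) => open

% 35. push(x→north) => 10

% 36. move(dir→north) => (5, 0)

% 37. sense(dir→east) => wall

% 38. sense(dir→north) => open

% 39. push(x→north) => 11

% 40. move(dir→north) => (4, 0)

% 41. sense(dir→east) => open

% 42. push(x→east) => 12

% 43. move(dir→east) => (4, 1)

% 44. sense(dir→east) => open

% 45. push(x→east) => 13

% 46. move(dir→east) => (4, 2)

% 47. sense(dir→south) => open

% 48. push(x→south) => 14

% 49. move(dir→south) => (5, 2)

% 50. sense(dir→east) => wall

% 51. pop() => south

% 52. move(dir→north) => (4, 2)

% 53. sense(dir→east) => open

% 54. push(x→east) => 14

% 55. move(dir→east) => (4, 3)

% 56. sense(dir→east) => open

% 57. push(x→east) => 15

% 58. move(dir→east) => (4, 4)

% 59. sense(dir→south) => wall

% 60. sense(dir→east) => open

% 61. push(x→east) => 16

% 62. move(dir→east) => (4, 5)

% 63. sense(dir→south) => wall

% 64. sense(dir→north) => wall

% 65. pop() => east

% 66. move(dir→west) => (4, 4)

% 67. sense(dir→north) => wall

% 68. pop() => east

% 69. move(dir→west) => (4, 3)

% 70. sense(dir→north) => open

% 71. push(x→north) => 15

% 72. move(dir→north) => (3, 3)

% 73. sense(dir→west) => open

% 74. push(x→west) => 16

% 75. move(dir→west) => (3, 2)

% 76. sense(dir→west) => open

% 77. push(x→west) => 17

% 78. move(dir→west) => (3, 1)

% 79. sense(dir→west) => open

% 80. push(x→west) => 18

% 81. move(dir→west) => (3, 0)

% 82. sense(dir→north) => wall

% 83. pop() => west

% 84. move(dir→east) => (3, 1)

% 85. sense(dir→north) => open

% 86. push(x→north) => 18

% 87. move(dir→north) => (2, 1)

% 88. sense(dir→east) => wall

% 89. sense(dir→north) => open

% 90. push(x→north) => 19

% 91. move(dir→north) => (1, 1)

% 92. sense(dir→east) => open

% 93. push(x→east) => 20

% 94. move(dir→east) => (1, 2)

% 95. sense(dir→east) => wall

% 96. sense(dir→north) => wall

% 97. pop() => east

% 98. move(dir→west) => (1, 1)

% 99. sense(dir→west) => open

% 100. push(x→west) => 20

% 101. move(dir→west) => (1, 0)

% 102. sense(dir→north) => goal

% 103. move(dir→north) => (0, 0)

Answer: (0, 0)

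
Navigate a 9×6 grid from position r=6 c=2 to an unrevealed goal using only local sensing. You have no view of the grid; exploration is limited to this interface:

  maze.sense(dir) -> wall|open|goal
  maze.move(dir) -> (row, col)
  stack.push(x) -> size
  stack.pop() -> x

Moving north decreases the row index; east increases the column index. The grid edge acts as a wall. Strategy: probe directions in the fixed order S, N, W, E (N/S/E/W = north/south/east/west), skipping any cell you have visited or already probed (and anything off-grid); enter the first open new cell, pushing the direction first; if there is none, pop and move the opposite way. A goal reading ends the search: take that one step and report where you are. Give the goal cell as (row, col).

$ maze.sense dir=south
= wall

$ maze.sense dir=north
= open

$ stack.push x=north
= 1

$ maze.move dir=north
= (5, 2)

$ maze.sense dir=north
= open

$ stack.push x=north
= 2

$ maze.move dir=north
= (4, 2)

$ maze.sense dir=north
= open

$ stack.push x=north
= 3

$ maze.move dir=north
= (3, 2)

$ maze.sense dir=north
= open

$ stack.push x=north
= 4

$ maze.move dir=north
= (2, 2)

$ maze.sense dir=north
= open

$ stack.push x=north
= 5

$ maze.move dir=north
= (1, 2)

$ maze.sense dir=north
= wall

$ maze.sense dir=west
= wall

$ maze.sense dir=east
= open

$ stack.push x=east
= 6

$ maze.move dir=east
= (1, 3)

$ maze.sense dir=south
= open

$ stack.push x=south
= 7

$ maze.move dir=south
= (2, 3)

$ maze.sense dir=south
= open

$ stack.push x=south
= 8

$ maze.move dir=south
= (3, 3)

$ maze.sense dir=south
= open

$ stack.push x=south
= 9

$ maze.move dir=south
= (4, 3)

$ maze.sense dir=south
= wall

$ maze.sense dir=east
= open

$ stack.push x=east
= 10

$ maze.move dir=east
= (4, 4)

$ maze.sense dir=south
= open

$ stack.push x=south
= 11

$ maze.move dir=south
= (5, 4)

$ maze.sense dir=south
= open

$ stack.push x=south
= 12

$ maze.move dir=south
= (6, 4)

$ maze.sense dir=south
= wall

$ maze.sense dir=west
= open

$ stack.push x=west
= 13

$ maze.move dir=west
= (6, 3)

$ maze.sense dir=south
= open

$ stack.push x=south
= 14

$ maze.move dir=south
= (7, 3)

$ maze.sense dir=south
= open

$ stack.push x=south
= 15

$ maze.move dir=south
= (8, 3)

$ maze.sense dir=west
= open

$ stack.push x=west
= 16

$ maze.move dir=west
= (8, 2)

$ maze.sense dir=west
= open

$ stack.push x=west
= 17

$ maze.move dir=west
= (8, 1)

$ maze.sense dir=north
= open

$ stack.push x=north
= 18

$ maze.move dir=north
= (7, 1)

$ maze.sense dir=north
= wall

$ maze.sense dir=west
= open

$ stack.push x=west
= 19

$ maze.move dir=west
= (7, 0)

$ maze.sense dir=south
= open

$ stack.push x=south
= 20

$ maze.move dir=south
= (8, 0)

$ stack.pop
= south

$ maze.move dir=north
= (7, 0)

$ maze.sense dir=north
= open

$ stack.push x=north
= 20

$ maze.move dir=north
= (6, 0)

$ maze.sense dir=north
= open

$ stack.push x=north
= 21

$ maze.move dir=north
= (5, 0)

$ maze.sense dir=north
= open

$ stack.push x=north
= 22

$ maze.move dir=north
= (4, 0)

$ maze.sense dir=north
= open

$ stack.push x=north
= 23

$ maze.move dir=north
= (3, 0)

$ maze.sense dir=north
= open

$ stack.push x=north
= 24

$ maze.move dir=north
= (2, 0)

$ maze.sense dir=north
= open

$ stack.push x=north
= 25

$ maze.move dir=north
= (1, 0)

$ maze.sense dir=north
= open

$ stack.push x=north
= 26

$ maze.move dir=north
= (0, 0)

$ maze.sense dir=east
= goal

$ maze.move dir=east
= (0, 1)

Answer: (0, 1)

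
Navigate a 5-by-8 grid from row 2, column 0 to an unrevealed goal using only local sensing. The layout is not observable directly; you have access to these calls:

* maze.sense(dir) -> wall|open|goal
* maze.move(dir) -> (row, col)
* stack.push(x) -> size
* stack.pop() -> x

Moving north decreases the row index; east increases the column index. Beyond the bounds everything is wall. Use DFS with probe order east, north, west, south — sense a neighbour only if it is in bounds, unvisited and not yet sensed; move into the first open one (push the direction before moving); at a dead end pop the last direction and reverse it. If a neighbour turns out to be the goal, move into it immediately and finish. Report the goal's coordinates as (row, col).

·→ sense(dir='east')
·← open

·→ push(x='east')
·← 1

·→ move(dir='east')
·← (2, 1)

·→ sense(dir='east')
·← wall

·→ sense(dir='north')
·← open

·→ push(x='north')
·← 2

·→ move(dir='north')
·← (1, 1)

·→ sense(dir='east')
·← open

·→ push(x='east')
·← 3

·→ move(dir='east')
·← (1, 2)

·→ sense(dir='east')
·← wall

·→ sense(dir='north')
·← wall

·→ pop()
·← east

·→ move(dir='west')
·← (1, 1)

·→ sense(dir='north')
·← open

·→ push(x='north')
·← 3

·→ move(dir='north')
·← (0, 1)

·→ sense(dir='west')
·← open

·→ push(x='west')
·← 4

·→ move(dir='west')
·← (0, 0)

·→ sense(dir='south')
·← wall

·→ pop()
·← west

·→ move(dir='east')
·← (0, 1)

·→ pop()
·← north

·→ move(dir='south')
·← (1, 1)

·→ pop()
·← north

·→ move(dir='south')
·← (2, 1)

·→ sense(dir='south')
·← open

·→ push(x='south')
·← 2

·→ move(dir='south')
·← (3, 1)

·→ sense(dir='east')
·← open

·→ push(x='east')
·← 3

·→ move(dir='east')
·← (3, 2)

·→ sense(dir='east')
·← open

·→ push(x='east')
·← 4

·→ move(dir='east')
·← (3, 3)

·→ sense(dir='east')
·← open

·→ push(x='east')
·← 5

·→ move(dir='east')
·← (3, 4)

·→ sense(dir='east')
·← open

·→ push(x='east')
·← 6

·→ move(dir='east')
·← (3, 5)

·→ sense(dir='east')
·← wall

·→ sense(dir='north')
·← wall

·→ sense(dir='south')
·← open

·→ push(x='south')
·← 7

·→ move(dir='south')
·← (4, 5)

·→ sense(dir='east')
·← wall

·→ sense(dir='west')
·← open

·→ push(x='west')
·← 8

·→ move(dir='west')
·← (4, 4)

·→ sense(dir='west')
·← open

·→ push(x='west')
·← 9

·→ move(dir='west')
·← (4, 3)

·→ sense(dir='west')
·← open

·→ push(x='west')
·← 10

·→ move(dir='west')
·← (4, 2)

·→ sense(dir='west')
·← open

·→ push(x='west')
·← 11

·→ move(dir='west')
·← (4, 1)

·→ sense(dir='west')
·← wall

·→ pop()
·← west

·→ move(dir='east')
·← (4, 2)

·→ pop()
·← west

·→ move(dir='east')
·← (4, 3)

·→ pop()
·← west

·→ move(dir='east')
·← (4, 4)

·→ pop()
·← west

·→ move(dir='east')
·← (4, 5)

·→ pop()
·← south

·→ move(dir='north')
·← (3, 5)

·→ pop()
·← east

·→ move(dir='west')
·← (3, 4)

·→ sense(dir='north')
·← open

·→ push(x='north')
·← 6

·→ move(dir='north')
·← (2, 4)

·→ sense(dir='north')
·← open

·→ push(x='north')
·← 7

·→ move(dir='north')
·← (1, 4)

·→ sense(dir='east')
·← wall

·→ sense(dir='north')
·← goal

·→ move(dir='north')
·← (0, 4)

Answer: (0, 4)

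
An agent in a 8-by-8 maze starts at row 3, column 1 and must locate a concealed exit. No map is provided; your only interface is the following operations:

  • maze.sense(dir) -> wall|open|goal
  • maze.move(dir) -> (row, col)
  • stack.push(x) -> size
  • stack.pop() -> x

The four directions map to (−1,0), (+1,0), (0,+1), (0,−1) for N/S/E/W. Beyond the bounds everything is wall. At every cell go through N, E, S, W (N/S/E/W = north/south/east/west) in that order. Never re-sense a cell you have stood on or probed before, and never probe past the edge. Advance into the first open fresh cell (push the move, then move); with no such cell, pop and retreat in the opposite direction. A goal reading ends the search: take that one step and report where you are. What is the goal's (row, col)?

Act: sense[dir=north]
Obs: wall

Act: sense[dir=east]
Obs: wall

Act: sense[dir=south]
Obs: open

Act: push[x=south]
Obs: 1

Act: move[dir=south]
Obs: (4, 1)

Act: sense[dir=east]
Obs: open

Act: push[x=east]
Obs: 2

Act: move[dir=east]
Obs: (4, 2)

Act: sense[dir=east]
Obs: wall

Act: sense[dir=south]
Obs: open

Act: push[x=south]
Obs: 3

Act: move[dir=south]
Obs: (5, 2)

Act: sense[dir=east]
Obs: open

Act: push[x=east]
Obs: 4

Act: move[dir=east]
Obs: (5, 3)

Act: sense[dir=east]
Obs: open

Act: push[x=east]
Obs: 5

Act: move[dir=east]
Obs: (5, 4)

Act: sense[dir=north]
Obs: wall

Act: sense[dir=east]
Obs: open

Act: push[x=east]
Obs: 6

Act: move[dir=east]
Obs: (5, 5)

Act: sense[dir=north]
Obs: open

Act: push[x=north]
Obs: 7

Act: move[dir=north]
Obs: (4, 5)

Act: sense[dir=north]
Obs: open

Act: push[x=north]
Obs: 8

Act: move[dir=north]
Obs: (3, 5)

Act: sense[dir=north]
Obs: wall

Act: sense[dir=east]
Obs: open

Act: push[x=east]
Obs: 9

Act: move[dir=east]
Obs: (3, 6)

Act: sense[dir=north]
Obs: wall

Act: sense[dir=east]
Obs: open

Act: push[x=east]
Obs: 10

Act: move[dir=east]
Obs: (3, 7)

Act: sense[dir=north]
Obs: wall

Act: sense[dir=south]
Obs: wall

Act: pop[]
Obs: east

Act: move[dir=west]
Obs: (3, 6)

Act: sense[dir=south]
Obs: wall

Act: pop[]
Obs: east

Act: move[dir=west]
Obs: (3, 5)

Act: sense[dir=west]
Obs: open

Act: push[x=west]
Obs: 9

Act: move[dir=west]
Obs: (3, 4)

Act: sense[dir=north]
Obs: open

Act: push[x=north]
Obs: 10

Act: move[dir=north]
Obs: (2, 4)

Act: sense[dir=north]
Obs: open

Act: push[x=north]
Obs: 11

Act: move[dir=north]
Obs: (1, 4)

Act: sense[dir=north]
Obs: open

Act: push[x=north]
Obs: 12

Act: move[dir=north]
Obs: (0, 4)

Act: sense[dir=east]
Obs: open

Act: push[x=east]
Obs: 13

Act: move[dir=east]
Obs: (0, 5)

Act: sense[dir=east]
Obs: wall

Act: sense[dir=south]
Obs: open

Act: push[x=south]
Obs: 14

Act: move[dir=south]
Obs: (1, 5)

Act: sense[dir=east]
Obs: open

Act: push[x=east]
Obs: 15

Act: move[dir=east]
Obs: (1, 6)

Act: sense[dir=east]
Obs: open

Act: push[x=east]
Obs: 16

Act: move[dir=east]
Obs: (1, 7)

Act: sense[dir=north]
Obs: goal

Act: move[dir=north]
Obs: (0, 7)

Answer: (0, 7)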